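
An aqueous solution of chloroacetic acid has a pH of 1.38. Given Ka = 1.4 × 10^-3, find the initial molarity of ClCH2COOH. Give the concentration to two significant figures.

[H+] = 10^(-1.38) = 4.17 × 10^-2 M = x
Ka = x²/(C₀ − x) ⇒ C₀ = x + x²/Ka
C₀ = 4.17 × 10^-2 + (4.17 × 10^-2)²/(1.4 × 10^-3) = 1.28 M

C₀ = 1.3 M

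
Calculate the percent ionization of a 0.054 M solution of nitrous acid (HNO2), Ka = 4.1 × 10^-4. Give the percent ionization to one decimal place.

8.3%

HNO2 ⇌ NO2- + H+; let x = [H+] at equilibrium.
Ka = x²/(C₀ − x); solving the quadratic gives x = 4.50 × 10^-3 M.
Fraction ionized = 4.50 × 10^-3 / 0.054 = 0.0833 → 8.3%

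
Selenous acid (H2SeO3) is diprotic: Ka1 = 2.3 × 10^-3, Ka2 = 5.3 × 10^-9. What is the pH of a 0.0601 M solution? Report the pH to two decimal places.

Since Ka1 ≫ Ka2, the first ionization dominates [H+].
Ka1 = x²/(0.0601 − x) = 2.3 × 10^-3
Solving the quadratic: x = (−Ka1 + √(Ka1² + 4·Ka1·C₀))/2 = 1.07 × 10^-2 M
pH = −log(1.07 × 10^-2) = 1.97

pH = 1.97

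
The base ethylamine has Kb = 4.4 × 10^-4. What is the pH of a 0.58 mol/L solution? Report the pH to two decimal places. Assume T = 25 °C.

C2H5NH2 + H2O ⇌ C2H5NH3+ + OH-
From the ICE table, Kb = [OH-]²/(0.58 − [OH-]) = 4.4 × 10^-4.
Neglecting [OH-] in the denominator: [OH-] = √(4.4 × 10^-4 × 0.58) = 1.60 × 10^-2 M
([OH-]/C₀ = 2.8% < 5%, so the approximation holds.)
pOH = −log(1.60 × 10^-2) = 1.80; pH = 14.00 − 1.80 = 12.20

pH = 12.20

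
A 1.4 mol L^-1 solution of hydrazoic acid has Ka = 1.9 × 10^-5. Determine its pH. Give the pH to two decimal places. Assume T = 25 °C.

HN3 ⇌ N3- + H+
From the ICE table, Ka = [H+]²/(1.4 − [H+]) = 1.9 × 10^-5.
Neglecting [H+] in the denominator: [H+] = √(1.9 × 10^-5 × 1.4) = 5.16 × 10^-3 M
pH = −log(5.16 × 10^-3) = 2.29

pH = 2.29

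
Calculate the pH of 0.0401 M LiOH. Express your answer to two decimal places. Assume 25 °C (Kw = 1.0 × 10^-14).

pH = 12.60

LiOH is a strong base; [OH-] = 0.0401 M.
pOH = -log(0.0401) = 1.40
pH = 14.00 - 1.40 = 12.60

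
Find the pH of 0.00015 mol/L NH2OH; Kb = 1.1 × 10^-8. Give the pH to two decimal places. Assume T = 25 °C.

pH = 8.11

NH2OH + H2O ⇌ NH3OH+ + OH-
From the ICE table, Kb = [OH-]²/(0.00015 − [OH-]) = 1.1 × 10^-8.
Since Kb ≪ C₀, [OH-] ≈ √(Kb·C₀) = 1.28 × 10^-6 M.
pOH = 5.89, so pH = 14.00 − pOH = 8.11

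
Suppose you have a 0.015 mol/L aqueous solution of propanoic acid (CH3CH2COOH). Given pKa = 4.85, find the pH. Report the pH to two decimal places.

CH3CH2COOH ⇌ CH3CH2COO- + H+
Ka = 10^(−4.85) = 1.41 × 10^-5
From the ICE table, Ka = x²/(0.015 − x) = 1.41 × 10^-5.
Since Ka ≪ C₀, x ≈ √(Ka·C₀) = 4.60 × 10^-4 M.
pH = −log[H+] = −log(4.60 × 10^-4) = 3.34

pH = 3.34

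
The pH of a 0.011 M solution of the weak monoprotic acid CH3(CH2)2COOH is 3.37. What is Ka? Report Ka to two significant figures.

[H+] = 10^(-3.37) = 4.27 × 10^-4 M
At equilibrium [HA] = 0.011 − 4.27 × 10^-4 = 1.06 × 10^-2 M
Ka = [H+][A-]/[HA] = (4.27 × 10^-4)² / 1.06 × 10^-2 = 1.7 × 10^-5

Ka = 1.7 × 10^-5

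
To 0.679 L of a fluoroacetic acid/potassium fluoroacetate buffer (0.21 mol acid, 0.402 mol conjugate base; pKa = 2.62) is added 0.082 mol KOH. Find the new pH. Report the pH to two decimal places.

OH- converts FCH2COOH to FCH2COO-: FCH2COOH → 0.128 mol, FCH2COO- → 0.484 mol.
pH = pKa + log(n_FCH2COO-/n_FCH2COOH) = 2.62 + log(0.484/0.128) = 2.62 + (+0.578)

pH = 3.20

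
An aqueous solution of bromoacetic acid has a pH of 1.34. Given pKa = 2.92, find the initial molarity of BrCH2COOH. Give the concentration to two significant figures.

[H+] = 10^(-1.34) = 4.57 × 10^-2 M = x
Ka = 10^(−2.92) = 1.20 × 10^-3
Ka = x²/(C₀ − x) ⇒ C₀ = x + x²/Ka
C₀ = 4.57 × 10^-2 + (4.57 × 10^-2)²/(1.20 × 10^-3) = 1.79 M

C₀ = 1.8 M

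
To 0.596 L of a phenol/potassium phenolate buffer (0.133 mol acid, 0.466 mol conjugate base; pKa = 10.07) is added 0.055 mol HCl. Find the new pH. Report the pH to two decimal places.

Added H+ converts C6H5O- to C6H5OH: C6H5OH → 0.188 mol, C6H5O- → 0.411 mol.
Henderson–Hasselbalch with mole ratio 0.411/0.188: pH = 10.07 + (+0.340)

pH = 10.41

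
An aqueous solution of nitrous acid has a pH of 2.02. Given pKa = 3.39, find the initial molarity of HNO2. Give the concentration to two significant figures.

C₀ = 2.3 × 10^-1 M

[H+] = 10^(-2.02) = 9.55 × 10^-3 M = x
Ka = 10^(−3.39) = 4.07 × 10^-4
Ka = x²/(C₀ − x) ⇒ C₀ = x + x²/Ka
C₀ = 9.55 × 10^-3 + (9.55 × 10^-3)²/(4.07 × 10^-4) = 2.34 × 10^-1 M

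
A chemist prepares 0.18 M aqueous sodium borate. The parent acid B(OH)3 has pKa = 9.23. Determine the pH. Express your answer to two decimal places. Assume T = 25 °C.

pH = 11.24

B(OH)4- is the conjugate base of the weak acid B(OH)3.
Ka = 10^(−9.23) = 5.89 × 10^-10
Kb = Kw/Ka = 1.0×10^-14 / 5.89 × 10^-10 = 1.70 × 10^-5
From the ICE table, Kb = x²/(0.18 − x) = 1.70 × 10^-5.
Since Kb ≪ C₀, x ≈ √(Kb·C₀) = 1.75 × 10^-3 M.
pOH = −log(1.75 × 10^-3) = 2.76; pH = 14.00 − 2.76 = 11.24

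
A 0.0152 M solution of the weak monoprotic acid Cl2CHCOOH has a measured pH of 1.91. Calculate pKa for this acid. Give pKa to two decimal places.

[H+] = 10^(-1.91) = 1.23 × 10^-2 M
At equilibrium [HA] = 0.0152 − 1.23 × 10^-2 = 2.90 × 10^-3 M
Ka = [H+][A-]/[HA] = (1.23 × 10^-2)² / 2.90 × 10^-3 = 5.22 × 10^-2
pKa = -log(5.22 × 10^-2) = 1.28

pKa = 1.28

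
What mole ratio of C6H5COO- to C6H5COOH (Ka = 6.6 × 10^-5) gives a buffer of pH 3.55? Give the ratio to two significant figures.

ratio = 0.23

pKa = -log(6.6 × 10^-5) = 4.180
pH = pKa + log(r) ⇒ log(r) = 3.55 − 4.180 = -0.630
r = [C6H5COO-]/[C6H5COOH] = 10^(-0.630) = 0.234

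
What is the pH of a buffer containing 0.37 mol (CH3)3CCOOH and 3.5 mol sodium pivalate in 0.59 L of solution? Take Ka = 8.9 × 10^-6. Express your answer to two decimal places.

pH = 6.03

pKa = −log(8.9 × 10^-6) = 5.051
Henderson–Hasselbalch: pH = pKa + log([(CH3)3CCOO-]/[(CH3)3CCOOH]) = 5.051 + log(3.5/0.37)
pH = 5.051 + (+0.976) = 6.03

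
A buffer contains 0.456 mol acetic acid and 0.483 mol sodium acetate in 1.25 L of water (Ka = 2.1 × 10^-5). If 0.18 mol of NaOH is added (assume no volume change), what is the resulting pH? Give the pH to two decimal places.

pH = 5.06

After neutralization: n(CH3COOH) = 0.276 mol, n(CH3COO-) = 0.663 mol.
pKa = −log(2.1 × 10^-5) = 4.678
Henderson–Hasselbalch with mole ratio 0.663/0.276: pH = 4.678 + (+0.381)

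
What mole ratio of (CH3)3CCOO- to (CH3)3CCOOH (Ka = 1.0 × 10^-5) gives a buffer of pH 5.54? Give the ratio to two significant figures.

pKa = -log(1.0 × 10^-5) = 5.000
pH = pKa + log(r) ⇒ log(r) = 5.54 − 5.000 = +0.540
r = [(CH3)3CCOO-]/[(CH3)3CCOOH] = 10^(+0.540) = 3.47

ratio = 3.5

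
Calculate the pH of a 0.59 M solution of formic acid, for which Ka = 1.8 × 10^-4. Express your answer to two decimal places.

pH = 1.99

HCOOH ⇌ HCOO- + H+
Let x = [H+] at equilibrium. Ka = x²/(0.59 − x).
Since Ka ≪ C₀, x ≈ √(Ka·C₀) = 1.03 × 10^-2 M.
Check: 1.7% ionized — well under 5%, approximation valid.
pH = −log[H+] = −log(1.03 × 10^-2) = 1.99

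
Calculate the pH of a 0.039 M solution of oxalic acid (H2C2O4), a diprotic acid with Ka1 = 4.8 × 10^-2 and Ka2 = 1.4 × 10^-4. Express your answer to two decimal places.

pH = 1.59

Since Ka1 ≫ Ka2, the first ionization dominates [H+].
Ka1 = x²/(0.039 − x) = 4.8 × 10^-2
Solving the quadratic: x = (−Ka1 + √(Ka1² + 4·Ka1·C₀))/2 = 2.55 × 10^-2 M
pH = −log(2.55 × 10^-2) = 1.59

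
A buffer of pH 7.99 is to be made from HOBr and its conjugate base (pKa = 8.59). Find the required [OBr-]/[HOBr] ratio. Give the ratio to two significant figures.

pH = pKa + log(r) ⇒ log(r) = 7.99 − 8.59 = -0.60
r = [OBr-]/[HOBr] = 10^(-0.60) = 0.251

ratio = 0.25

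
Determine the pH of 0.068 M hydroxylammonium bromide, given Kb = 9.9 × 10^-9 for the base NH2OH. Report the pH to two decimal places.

NH3OH+ is the conjugate acid of the weak base NH2OH.
Ka = Kw/Kb = 1.0×10^-14 / 9.9 × 10^-9 = 1.01 × 10^-6
Ka = x²/(0.068 − x) = 1.01 × 10^-6
Neglecting x in the denominator: x = √(1.01 × 10^-6 × 0.068) = 2.62 × 10^-4 M
pH = −log(2.62 × 10^-4) = 3.58

pH = 3.58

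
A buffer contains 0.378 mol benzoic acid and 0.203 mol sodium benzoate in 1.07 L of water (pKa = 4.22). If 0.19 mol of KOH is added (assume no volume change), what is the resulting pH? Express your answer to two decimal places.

After neutralization: n(C6H5COOH) = 0.188 mol, n(C6H5COO-) = 0.393 mol.
Henderson–Hasselbalch with mole ratio 0.393/0.188: pH = 4.22 + (+0.320)

pH = 4.54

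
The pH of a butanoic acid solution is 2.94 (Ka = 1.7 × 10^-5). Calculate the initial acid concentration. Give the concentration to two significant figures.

C₀ = 7.9 × 10^-2 M

[H+] = 10^(-2.94) = 1.15 × 10^-3 M = x
Ka = x²/(C₀ − x) ⇒ C₀ = x + x²/Ka
C₀ = 1.15 × 10^-3 + (1.15 × 10^-3)²/(1.7 × 10^-5) = 7.89 × 10^-2 M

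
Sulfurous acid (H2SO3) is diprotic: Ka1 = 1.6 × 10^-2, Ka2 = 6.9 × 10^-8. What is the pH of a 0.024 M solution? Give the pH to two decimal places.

pH = 1.88

Ka1 ≫ Ka2, so treat the first dissociation as the only significant source of H+.
Ka1 = x²/(0.024 − x) = 1.6 × 10^-2
Solving the quadratic: x = (−Ka1 + √(Ka1² + 4·Ka1·C₀))/2 = 1.32 × 10^-2 M
pH = −log(1.32 × 10^-2) = 1.88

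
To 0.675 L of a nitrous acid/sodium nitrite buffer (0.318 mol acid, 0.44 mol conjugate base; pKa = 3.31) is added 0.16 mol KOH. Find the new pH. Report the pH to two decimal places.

pH = 3.89

After neutralization: n(HNO2) = 0.158 mol, n(NO2-) = 0.6 mol.
pH = pKa + log([A⁻]/[HA]) = 3.31 + log(0.6/0.158) = 3.31 +0.579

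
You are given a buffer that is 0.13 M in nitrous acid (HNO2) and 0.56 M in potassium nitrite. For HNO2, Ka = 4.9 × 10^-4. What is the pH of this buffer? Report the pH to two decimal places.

pKa = −log(4.9 × 10^-4) = 3.310
Henderson–Hasselbalch: pH = pKa + log([NO2-]/[HNO2]) = 3.310 + log(0.56/0.13)
pH = 3.310 + (+0.634) = 3.94

pH = 3.94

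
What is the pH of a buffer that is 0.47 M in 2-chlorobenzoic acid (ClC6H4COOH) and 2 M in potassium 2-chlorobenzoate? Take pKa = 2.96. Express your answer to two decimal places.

Using pH = pKa + log([base]/[acid]) with [base]/[acid] = 2/0.47:
pH = 2.96 + (+0.629) = 3.59

pH = 3.59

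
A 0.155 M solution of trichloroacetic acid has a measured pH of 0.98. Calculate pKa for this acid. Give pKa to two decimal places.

pKa = 0.66

[H+] = 10^(-0.98) = 1.05 × 10^-1 M
At equilibrium [HA] = 0.155 − 1.05 × 10^-1 = 5.00 × 10^-2 M
Ka = [H+][A-]/[HA] = (1.05 × 10^-1)² / 5.00 × 10^-2 = 2.20 × 10^-1
pKa = -log(2.20 × 10^-1) = 0.66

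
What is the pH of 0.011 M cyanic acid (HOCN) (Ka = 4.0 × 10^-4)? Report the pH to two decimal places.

pH = 2.72

HOCN ⇌ OCN- + H+
From the ICE table, Ka = [H+]²/(0.011 − [H+]) = 4.0 × 10^-4.
Here C₀/Ka ≈ 27.5, so the small-[H+] approximation fails. Use the quadratic:
[H+] = (−Ka + √(Ka² + 4·Ka·C₀))/2 = 1.91 × 10^-3 M
pH = −log[H+] = −log(1.91 × 10^-3) = 2.72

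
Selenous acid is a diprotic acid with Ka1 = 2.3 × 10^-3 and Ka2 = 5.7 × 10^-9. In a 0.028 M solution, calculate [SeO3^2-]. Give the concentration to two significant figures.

5.7 × 10^-9 M

First ionization gives [H+] ≈ [HSeO3-] = 6.96 × 10^-3 M.
Second step: Ka2 = [H+][SeO3^2-]/[HSeO3-] ≈ [SeO3^2-] (since [H+] ≈ [HSeO3-]).
So [SeO3^2-] ≈ Ka2.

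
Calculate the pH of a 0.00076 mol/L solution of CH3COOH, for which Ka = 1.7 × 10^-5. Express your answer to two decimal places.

CH3COOH ⇌ CH3COO- + H+
From the ICE table, Ka = [H+]²/(0.00076 − [H+]) = 1.7 × 10^-5.
The 5% rule fails; solving [H+]² + Ka·[H+] − Ka·C₀ = 0 exactly:
[H+] = (−Ka + √(Ka² + 4·Ka·C₀))/2 = 1.05 × 10^-4 M
pH = −log(1.05 × 10^-4) = 3.98

pH = 3.98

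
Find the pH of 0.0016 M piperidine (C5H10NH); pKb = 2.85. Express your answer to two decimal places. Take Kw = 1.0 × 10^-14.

C5H10NH + H2O ⇌ C5H10NH2+ + OH-
Kb = 10^(−2.85) = 1.41 × 10^-3
Kb = [OH-]²/(0.0016 − [OH-]) = 1.41 × 10^-3
[OH-] is not negligible relative to C₀; solve [OH-]² + 0.00141·[OH-] − 2.26e-06 = 0.
[OH-] = [−0.00141 + √(0.00141² + 9.02e-06)]/2 = 9.54 × 10^-4 M
pOH = −log(9.54 × 10^-4) = 3.02; pH = 14.00 − 3.02 = 10.98

pH = 10.98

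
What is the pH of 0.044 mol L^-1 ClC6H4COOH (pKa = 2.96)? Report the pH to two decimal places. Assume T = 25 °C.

ClC6H4COOH ⇌ ClC6H4COO- + H+
Ka = 10^(−2.96) = 1.10 × 10^-3
Ka = [H+]²/(0.044 − [H+]) = 1.10 × 10^-3
Here C₀/Ka ≈ 40, so the small-[H+] approximation fails. Use the quadratic:
[H+] = (−Ka + √(Ka² + 4·Ka·C₀))/2 = 6.43 × 10^-3 M
pH = −log(6.43 × 10^-3) = 2.19

pH = 2.19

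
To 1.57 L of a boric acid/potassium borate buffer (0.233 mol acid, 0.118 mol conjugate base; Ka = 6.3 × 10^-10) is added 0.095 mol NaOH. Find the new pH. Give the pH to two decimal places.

pH = 9.39

OH- converts B(OH)3 to B(OH)4-: B(OH)3 → 0.138 mol, B(OH)4- → 0.213 mol.
pKa = −log(6.3 × 10^-10) = 9.201
pH = pKa + log([A⁻]/[HA]) = 9.201 + log(0.213/0.138) = 9.201 +0.189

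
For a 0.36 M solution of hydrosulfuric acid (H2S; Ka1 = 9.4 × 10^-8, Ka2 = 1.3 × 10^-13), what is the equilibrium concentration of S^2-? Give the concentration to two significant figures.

1.3 × 10^-13 M

First ionization gives [H+] ≈ [HS-] = 1.84 × 10^-4 M.
Second step: Ka2 = [H+][S^2-]/[HS-] ≈ [S^2-] (since [H+] ≈ [HS-]).
So [S^2-] ≈ Ka2.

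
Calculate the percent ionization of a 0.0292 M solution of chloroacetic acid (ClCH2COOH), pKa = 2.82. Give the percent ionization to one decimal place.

20.3%

ClCH2COOH ⇌ ClCH2COO- + H+; let x = [H+] at equilibrium.
Ka = 10^(−2.82) = 1.51 × 10^-3
Solve x² + 0.00151x − 4.41e-05 = 0 → x = 5.93 × 10^-3 M
% ionization = x/C₀ × 100% = 5.93 × 10^-3/0.0292 × 100% = 20.3%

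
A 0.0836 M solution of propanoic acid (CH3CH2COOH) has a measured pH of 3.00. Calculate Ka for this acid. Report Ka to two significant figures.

[H+] = 10^(-3.00) = 1.00 × 10^-3 M
At equilibrium [HA] = 0.0836 − 1.00 × 10^-3 = 8.26 × 10^-2 M
Ka = [H+][A-]/[HA] = (1.00 × 10^-3)² / 8.26 × 10^-2 = 1.2 × 10^-5

Ka = 1.2 × 10^-5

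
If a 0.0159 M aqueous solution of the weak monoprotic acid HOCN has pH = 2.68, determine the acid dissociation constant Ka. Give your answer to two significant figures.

[H+] = 10^(-2.68) = 2.09 × 10^-3 M
At equilibrium [HA] = 0.0159 − 2.09 × 10^-3 = 1.38 × 10^-2 M
Ka = [H+][A-]/[HA] = (2.09 × 10^-3)² / 1.38 × 10^-2 = 3.2 × 10^-4

Ka = 3.2 × 10^-4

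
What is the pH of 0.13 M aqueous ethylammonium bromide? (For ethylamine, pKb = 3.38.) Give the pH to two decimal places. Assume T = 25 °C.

C2H5NH3+ is the conjugate acid of the weak base C2H5NH2.
Kb = 10^(−3.38) = 4.17 × 10^-4
Ka = Kw/Kb = 1.0×10^-14 / 4.17 × 10^-4 = 2.40 × 10^-11
Let x = [H+] at equilibrium. Ka = x²/(0.13 − x).
Assume x ≪ 0.13: x ≈ √(2.40 × 10^-11 × 0.13) = 1.77 × 10^-6 M
pH = −log[H+] = −log(1.77 × 10^-6) = 5.75

pH = 5.75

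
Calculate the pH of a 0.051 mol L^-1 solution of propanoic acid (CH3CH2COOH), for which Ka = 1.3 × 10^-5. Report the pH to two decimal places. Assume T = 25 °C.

CH3CH2COOH ⇌ CH3CH2COO- + H+
From the ICE table, Ka = [H+]²/(0.051 − [H+]) = 1.3 × 10^-5.
Assume [H+] ≪ 0.051: [H+] ≈ √(1.3 × 10^-5 × 0.051) = 8.14 × 10^-4 M
([H+]/C₀ = 1.6% < 5%, so the approximation holds.)
pH = −log[H+] = −log(8.14 × 10^-4) = 3.09

pH = 3.09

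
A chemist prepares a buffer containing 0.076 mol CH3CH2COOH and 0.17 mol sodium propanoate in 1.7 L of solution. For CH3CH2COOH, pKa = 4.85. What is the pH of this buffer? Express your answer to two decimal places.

pH = 5.20

Henderson–Hasselbalch: pH = pKa + log([CH3CH2COO-]/[CH3CH2COOH]) = 4.85 + log(0.17/0.076)
pH = 4.85 + (+0.350) = 5.20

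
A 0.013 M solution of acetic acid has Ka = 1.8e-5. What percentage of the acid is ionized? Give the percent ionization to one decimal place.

CH3COOH ⇌ CH3COO- + H+; let x = [H+] at equilibrium.
x ≈ √(Ka·C₀) = √(1.8 × 10^-5 × 0.013) = 4.84 × 10^-4 M
% ionization = x/C₀ × 100% = 4.84 × 10^-4/0.013 × 100% = 3.7%

3.7%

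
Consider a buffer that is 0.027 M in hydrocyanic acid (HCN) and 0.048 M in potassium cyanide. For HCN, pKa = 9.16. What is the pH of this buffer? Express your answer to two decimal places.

pH = 9.41

Using pH = pKa + log([base]/[acid]) with [base]/[acid] = 0.048/0.027:
pH = 9.16 + (+0.250) = 9.41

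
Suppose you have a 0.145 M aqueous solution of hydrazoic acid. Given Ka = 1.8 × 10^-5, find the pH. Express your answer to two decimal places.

HN3 ⇌ N3- + H+
From the ICE table, Ka = [H+]²/(0.145 − [H+]) = 1.8 × 10^-5.
Since Ka ≪ C₀, [H+] ≈ √(Ka·C₀) = 1.62 × 10^-3 M.
pH = −log(1.62 × 10^-3) = 2.79

pH = 2.79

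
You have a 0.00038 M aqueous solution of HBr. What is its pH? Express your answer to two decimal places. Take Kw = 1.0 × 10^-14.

HBr is a strong acid and dissociates completely, so [H+] = 0.00038 M.
pH = -log(0.00038) = 3.42

pH = 3.42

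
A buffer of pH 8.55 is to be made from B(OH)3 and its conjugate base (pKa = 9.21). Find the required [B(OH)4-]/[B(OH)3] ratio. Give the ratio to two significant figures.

pH = pKa + log(r) ⇒ log(r) = 8.55 − 9.21 = -0.66
r = [B(OH)4-]/[B(OH)3] = 10^(-0.66) = 0.219

ratio = 0.22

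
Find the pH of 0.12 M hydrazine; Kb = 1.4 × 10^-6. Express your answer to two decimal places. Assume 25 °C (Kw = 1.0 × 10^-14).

pH = 10.61

N2H4 + H2O ⇌ N2H5+ + OH-
From the ICE table, Kb = [OH-]²/(0.12 − [OH-]) = 1.4 × 10^-6.
Neglecting [OH-] in the denominator: [OH-] = √(1.4 × 10^-6 × 0.12) = 4.10 × 10^-4 M
([OH-]/C₀ = 0.34% < 5%, so the approximation holds.)
pOH = 3.39, so pH = 14.00 − pOH = 10.61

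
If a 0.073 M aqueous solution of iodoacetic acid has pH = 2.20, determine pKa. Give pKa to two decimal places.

pKa = 3.22

[H+] = 10^(-2.20) = 6.31 × 10^-3 M
At equilibrium [HA] = 0.073 − 6.31 × 10^-3 = 6.67 × 10^-2 M
Ka = [H+][A-]/[HA] = (6.31 × 10^-3)² / 6.67 × 10^-2 = 5.97 × 10^-4
pKa = -log(5.97 × 10^-4) = 3.22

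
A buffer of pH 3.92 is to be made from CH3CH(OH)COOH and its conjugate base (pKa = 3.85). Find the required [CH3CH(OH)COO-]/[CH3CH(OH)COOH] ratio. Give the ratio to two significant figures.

pH = pKa + log(r) ⇒ log(r) = 3.92 − 3.85 = +0.07
r = [CH3CH(OH)COO-]/[CH3CH(OH)COOH] = 10^(+0.07) = 1.17

ratio = 1.2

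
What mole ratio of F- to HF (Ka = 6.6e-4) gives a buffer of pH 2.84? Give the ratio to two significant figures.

ratio = 0.46

pKa = -log(6.6 × 10^-4) = 3.180
pH = pKa + log(r) ⇒ log(r) = 2.84 − 3.180 = -0.340
r = [F-]/[HF] = 10^(-0.340) = 0.457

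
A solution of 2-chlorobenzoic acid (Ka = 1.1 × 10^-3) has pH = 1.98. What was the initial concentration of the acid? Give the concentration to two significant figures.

[H+] = 10^(-1.98) = 1.05 × 10^-2 M = x
Ka = x²/(C₀ − x) ⇒ C₀ = x + x²/Ka
C₀ = 1.05 × 10^-2 + (1.05 × 10^-2)²/(1.1 × 10^-3) = 1.11 × 10^-1 M

C₀ = 1.1 × 10^-1 M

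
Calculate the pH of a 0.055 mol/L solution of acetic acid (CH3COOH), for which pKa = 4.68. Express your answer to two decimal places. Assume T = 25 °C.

CH3COOH ⇌ CH3COO- + H+
Ka = 10^(−4.68) = 2.09 × 10^-5
Ka = x²/(0.055 − x) = 2.09 × 10^-5
Since Ka ≪ C₀, x ≈ √(Ka·C₀) = 1.07 × 10^-3 M.
Check: 1.9% ionized — well under 5%, approximation valid.
pH = −log(1.07 × 10^-3) = 2.97

pH = 2.97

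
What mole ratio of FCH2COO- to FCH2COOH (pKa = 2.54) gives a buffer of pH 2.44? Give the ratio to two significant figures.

pH = pKa + log(r) ⇒ log(r) = 2.44 − 2.54 = -0.10
r = [FCH2COO-]/[FCH2COOH] = 10^(-0.10) = 0.794

ratio = 0.79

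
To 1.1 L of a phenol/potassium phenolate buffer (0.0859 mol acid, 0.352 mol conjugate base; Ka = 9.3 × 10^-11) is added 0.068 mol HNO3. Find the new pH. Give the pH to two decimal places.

After neutralization: n(C6H5OH) = 0.154 mol, n(C6H5O-) = 0.284 mol.
pKa = −log(9.3 × 10^-11) = 10.032
pH = pKa + log(n_C6H5O-/n_C6H5OH) = 10.032 + log(0.284/0.154) = 10.032 + (+0.266)

pH = 10.30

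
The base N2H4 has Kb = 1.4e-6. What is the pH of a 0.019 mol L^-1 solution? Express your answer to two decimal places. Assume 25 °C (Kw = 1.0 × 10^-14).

pH = 10.21

N2H4 + H2O ⇌ N2H5+ + OH-
Kb = x²/(0.019 − x) = 1.4 × 10^-6
Since Kb ≪ C₀, x ≈ √(Kb·C₀) = 1.63 × 10^-4 M.
pOH = 3.79, so pH = 14.00 − pOH = 10.21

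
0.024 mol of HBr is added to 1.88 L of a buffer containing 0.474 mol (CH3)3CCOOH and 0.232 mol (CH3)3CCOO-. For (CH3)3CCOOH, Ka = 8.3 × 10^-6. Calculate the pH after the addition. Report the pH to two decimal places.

After neutralization: n((CH3)3CCOOH) = 0.498 mol, n((CH3)3CCOO-) = 0.208 mol.
pKa = −log(8.3 × 10^-6) = 5.081
pH = pKa + log(n_(CH3)3CCOO-/n_(CH3)3CCOOH) = 5.081 + log(0.208/0.498) = 5.081 + (-0.379)

pH = 4.70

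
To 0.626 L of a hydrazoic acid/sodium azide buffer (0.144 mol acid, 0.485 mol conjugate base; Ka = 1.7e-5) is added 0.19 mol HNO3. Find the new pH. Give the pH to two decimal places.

Added H+ converts N3- to HN3: HN3 → 0.334 mol, N3- → 0.295 mol.
pKa = −log(1.7 × 10^-5) = 4.770
Henderson–Hasselbalch with mole ratio 0.295/0.334: pH = 4.770 + (-0.054)

pH = 4.72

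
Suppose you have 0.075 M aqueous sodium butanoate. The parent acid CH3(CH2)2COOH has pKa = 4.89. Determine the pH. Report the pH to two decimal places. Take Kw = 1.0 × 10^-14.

CH3(CH2)2COO- is the conjugate base of the weak acid CH3(CH2)2COOH.
Ka = 10^(−4.89) = 1.29 × 10^-5
Kb = Kw/Ka = 1.0×10^-14 / 1.29 × 10^-5 = 7.75 × 10^-10
Let x = [OH-] at equilibrium. Kb = x²/(0.075 − x).
Assume x ≪ 0.075: x ≈ √(7.75 × 10^-10 × 0.075) = 7.62 × 10^-6 M
Check: 0.01% ionized — well under 5%, approximation valid.
pOH = 5.12, so pH = 14.00 − pOH = 8.88

pH = 8.88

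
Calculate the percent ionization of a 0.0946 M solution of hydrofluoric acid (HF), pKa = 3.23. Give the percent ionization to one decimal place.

HF ⇌ F- + H+; let x = [H+] at equilibrium.
Ka = 10^(−3.23) = 5.89 × 10^-4
Solve x² + 0.000589x − 5.57e-05 = 0 → x = 7.18 × 10^-3 M
% ionization = x/C₀ × 100% = 7.18 × 10^-3/0.0946 × 100% = 7.6%

7.6%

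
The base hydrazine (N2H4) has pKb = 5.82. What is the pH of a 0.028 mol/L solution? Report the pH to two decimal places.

N2H4 + H2O ⇌ N2H5+ + OH-
Kb = 10^(−5.82) = 1.51 × 10^-6
Kb = x²/(0.028 − x) = 1.51 × 10^-6
Since Kb ≪ C₀, x ≈ √(Kb·C₀) = 2.06 × 10^-4 M.
Check: 0.73% ionized — well under 5%, approximation valid.
pOH = −log(2.06 × 10^-4) = 3.69; pH = 14.00 − 3.69 = 10.31

pH = 10.31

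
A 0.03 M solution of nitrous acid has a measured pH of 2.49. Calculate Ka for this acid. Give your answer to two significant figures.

[H+] = 10^(-2.49) = 3.24 × 10^-3 M
At equilibrium [HA] = 0.03 − 3.24 × 10^-3 = 2.68 × 10^-2 M
Ka = [H+][A-]/[HA] = (3.24 × 10^-3)² / 2.68 × 10^-2 = 3.9 × 10^-4

Ka = 3.9 × 10^-4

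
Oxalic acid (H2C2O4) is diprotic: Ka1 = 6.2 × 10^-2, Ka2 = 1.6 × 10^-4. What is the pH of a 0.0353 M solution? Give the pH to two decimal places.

pH = 1.60

Since Ka1 ≫ Ka2, the first ionization dominates [H+].
Ka1 = x²/(0.0353 − x) = 6.2 × 10^-2
Solving the quadratic: x = (−Ka1 + √(Ka1² + 4·Ka1·C₀))/2 = 2.51 × 10^-2 M
pH = −log(2.51 × 10^-2) = 1.60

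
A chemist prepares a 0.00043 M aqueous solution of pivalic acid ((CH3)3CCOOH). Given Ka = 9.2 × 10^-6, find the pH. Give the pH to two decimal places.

pH = 4.23

(CH3)3CCOOH ⇌ (CH3)3CCOO- + H+
From the ICE table, Ka = x²/(0.00043 − x) = 9.2 × 10^-6.
Here C₀/Ka ≈ 46.7, so the small-x approximation fails. Use the quadratic:
x = (−Ka + √(Ka² + 4·Ka·C₀))/2 = 5.85 × 10^-5 M
pH = −log(5.85 × 10^-5) = 4.23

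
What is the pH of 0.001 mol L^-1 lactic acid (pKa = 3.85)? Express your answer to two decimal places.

CH3CH(OH)COOH ⇌ CH3CH(OH)COO- + H+
Ka = 10^(−3.85) = 1.41 × 10^-4
Ka = [H+]²/(0.001 − [H+]) = 1.41 × 10^-4
[H+] is not negligible relative to C₀; solve [H+]² + 0.000141·[H+] − 1.41e-07 = 0.
[H+] = (−Ka + √(Ka² + 4·Ka·C₀))/2 = 3.12 × 10^-4 M
pH = −log(3.12 × 10^-4) = 3.51

pH = 3.51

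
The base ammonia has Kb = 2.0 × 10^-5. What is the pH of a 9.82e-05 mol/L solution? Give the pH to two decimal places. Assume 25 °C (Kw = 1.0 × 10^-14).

NH3 + H2O ⇌ NH4+ + OH-
Kb = [OH-]²/(9.82e-05 − [OH-]) = 2.0 × 10^-5
Here C₀/Kb ≈ 4.91, so the small-[OH-] approximation fails. Use the quadratic:
[OH-] = (−Kb + √(Kb² + 4·Kb·C₀))/2 = 3.54 × 10^-5 M
pOH = −log(3.54 × 10^-5) = 4.45; pH = 14.00 − 4.45 = 9.55

pH = 9.55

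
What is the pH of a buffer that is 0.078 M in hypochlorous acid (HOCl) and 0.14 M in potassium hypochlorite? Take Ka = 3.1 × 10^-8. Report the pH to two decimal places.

pKa = −log(3.1 × 10^-8) = 7.509
Using pH = pKa + log([base]/[acid]) with [base]/[acid] = 0.14/0.078:
pH = 7.509 + (+0.254) = 7.76

pH = 7.76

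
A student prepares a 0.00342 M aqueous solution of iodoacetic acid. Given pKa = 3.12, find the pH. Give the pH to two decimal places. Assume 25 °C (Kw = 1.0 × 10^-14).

pH = 2.89

ICH2COOH ⇌ ICH2COO- + H+
Ka = 10^(−3.12) = 7.59 × 10^-4
Let x = [H+] at equilibrium. Ka = x²/(0.00342 − x).
Here C₀/Ka ≈ 4.51, so the small-x approximation fails. Use the quadratic:
x = [−0.000759 + √(0.000759² + 1.04e-05)]/2 = 1.28 × 10^-3 M
pH = −log[H+] = −log(1.28 × 10^-3) = 2.89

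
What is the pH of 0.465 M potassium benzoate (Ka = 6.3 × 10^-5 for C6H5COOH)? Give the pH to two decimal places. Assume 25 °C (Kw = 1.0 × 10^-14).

pH = 8.93

C6H5COO- is the conjugate base of the weak acid C6H5COOH.
Kb = Kw/Ka = 1.0×10^-14 / 6.3 × 10^-5 = 1.59 × 10^-10
Kb = x²/(0.465 − x) = 1.59 × 10^-10
Since Kb ≪ C₀, x ≈ √(Kb·C₀) = 8.60 × 10^-6 M.
Check: 0.0018% ionized — well under 5%, approximation valid.
pOH = 5.07, so pH = 14.00 − pOH = 8.93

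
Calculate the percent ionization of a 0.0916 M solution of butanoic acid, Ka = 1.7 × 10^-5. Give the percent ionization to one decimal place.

CH3(CH2)2COOH ⇌ CH3(CH2)2COO- + H+; let x = [H+] at equilibrium.
x ≈ √(Ka·C₀) = √(1.7 × 10^-5 × 0.0916) = 1.25 × 10^-3 M
Fraction ionized = 1.25 × 10^-3 / 0.0916 = 0.0136 → 1.4%

1.4%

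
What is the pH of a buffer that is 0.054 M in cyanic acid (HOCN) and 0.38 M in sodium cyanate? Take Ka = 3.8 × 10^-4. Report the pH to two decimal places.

pKa = −log(3.8 × 10^-4) = 3.420
pH = pKa + log([A⁻]/[HA]) = 3.420 + log(0.38/0.054)
pH = 3.420 + (+0.847) = 4.27

pH = 4.27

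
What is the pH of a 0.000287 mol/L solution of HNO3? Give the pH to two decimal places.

pH = 3.54

HNO3 is a strong acid and dissociates completely, so [H+] = 0.000287 M.
pH = -log(0.000287) = 3.54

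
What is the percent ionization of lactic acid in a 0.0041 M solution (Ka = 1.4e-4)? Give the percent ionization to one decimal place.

16.9%

CH3CH(OH)COOH ⇌ CH3CH(OH)COO- + H+; let x = [H+] at equilibrium.
Ka = x²/(C₀ − x); solving the quadratic gives x = 6.91 × 10^-4 M.
Fraction ionized = 6.91 × 10^-4 / 0.0041 = 0.1685 → 16.9%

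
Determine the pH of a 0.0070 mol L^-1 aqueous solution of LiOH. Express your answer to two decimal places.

pH = 11.85

LiOH is a strong base; [OH-] = 0.007 M.
pOH = -log(0.007) = 2.15
pH = 14.00 - 2.15 = 11.85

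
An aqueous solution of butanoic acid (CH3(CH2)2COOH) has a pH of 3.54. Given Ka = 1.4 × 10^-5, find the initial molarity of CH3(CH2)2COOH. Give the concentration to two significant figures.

C₀ = 6.2 × 10^-3 M

[H+] = 10^(-3.54) = 2.88 × 10^-4 M = x
Ka = x²/(C₀ − x) ⇒ C₀ = x + x²/Ka
C₀ = 2.88 × 10^-4 + (2.88 × 10^-4)²/(1.4 × 10^-5) = 6.21 × 10^-3 M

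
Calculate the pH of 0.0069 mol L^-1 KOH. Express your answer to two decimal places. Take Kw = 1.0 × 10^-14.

pH = 11.84

KOH is a strong base; [OH-] = 0.0069 M.
pOH = -log(0.0069) = 2.16
pH = 14.00 - 2.16 = 11.84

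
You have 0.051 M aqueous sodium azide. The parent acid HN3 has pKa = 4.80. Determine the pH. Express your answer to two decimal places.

pH = 8.75

N3- is the conjugate base of the weak acid HN3.
Ka = 10^(−4.80) = 1.58 × 10^-5
Kb = Kw/Ka = 1.0×10^-14 / 1.58 × 10^-5 = 6.33 × 10^-10
Kb = [OH-]²/(0.051 − [OH-]) = 6.33 × 10^-10
Neglecting [OH-] in the denominator: [OH-] = √(6.33 × 10^-10 × 0.051) = 5.68 × 10^-6 M
pOH = 5.25, so pH = 14.00 − pOH = 8.75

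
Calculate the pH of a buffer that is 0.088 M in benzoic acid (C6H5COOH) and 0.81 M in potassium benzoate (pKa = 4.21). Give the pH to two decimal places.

pH = 5.17

Henderson–Hasselbalch: pH = pKa + log([C6H5COO-]/[C6H5COOH]) = 4.21 + log(0.81/0.088)
pH = 4.21 + (+0.964) = 5.17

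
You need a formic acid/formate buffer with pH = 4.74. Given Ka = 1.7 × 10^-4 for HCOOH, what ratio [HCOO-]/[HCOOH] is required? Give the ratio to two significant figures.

pKa = -log(1.7 × 10^-4) = 3.770
pH = pKa + log(r) ⇒ log(r) = 4.74 − 3.770 = +0.970
r = [HCOO-]/[HCOOH] = 10^(+0.970) = 9.33

ratio = 9.3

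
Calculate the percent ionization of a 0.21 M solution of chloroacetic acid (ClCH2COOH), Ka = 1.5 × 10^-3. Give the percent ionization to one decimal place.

8.1%

ClCH2COOH ⇌ ClCH2COO- + H+; let x = [H+] at equilibrium.
Solve x² + 0.0015x − 0.000315 = 0 → x = 1.70 × 10^-2 M
Fraction ionized = 1.70 × 10^-2 / 0.21 = 0.0810 → 8.1%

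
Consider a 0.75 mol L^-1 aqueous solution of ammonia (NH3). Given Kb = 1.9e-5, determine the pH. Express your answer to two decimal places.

pH = 11.58

NH3 + H2O ⇌ NH4+ + OH-
Kb = x²/(0.75 − x) = 1.9 × 10^-5
Since Kb ≪ C₀, x ≈ √(Kb·C₀) = 3.77 × 10^-3 M.
pOH = −log(3.77 × 10^-3) = 2.42; pH = 14.00 − 2.42 = 11.58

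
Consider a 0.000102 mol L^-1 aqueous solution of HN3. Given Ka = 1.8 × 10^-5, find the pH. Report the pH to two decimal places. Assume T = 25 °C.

HN3 ⇌ N3- + H+
From the ICE table, Ka = [H+]²/(0.000102 − [H+]) = 1.8 × 10^-5.
The 5% rule fails; solving [H+]² + Ka·[H+] − Ka·C₀ = 0 exactly:
[H+] = (−Ka + √(Ka² + 4·Ka·C₀))/2 = 3.48 × 10^-5 M
pH = −log[H+] = −log(3.48 × 10^-5) = 4.46

pH = 4.46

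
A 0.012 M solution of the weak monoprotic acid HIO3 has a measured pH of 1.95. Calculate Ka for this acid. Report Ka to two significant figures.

Ka = 1.6 × 10^-1

[H+] = 10^(-1.95) = 1.12 × 10^-2 M
At equilibrium [HA] = 0.012 − 1.12 × 10^-2 = 8.00 × 10^-4 M
Ka = [H+][A-]/[HA] = (1.12 × 10^-2)² / 8.00 × 10^-4 = 1.6 × 10^-1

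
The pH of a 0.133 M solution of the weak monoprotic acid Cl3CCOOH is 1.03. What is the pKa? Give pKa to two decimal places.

[H+] = 10^(-1.03) = 9.33 × 10^-2 M
At equilibrium [HA] = 0.133 − 9.33 × 10^-2 = 3.97 × 10^-2 M
Ka = [H+][A-]/[HA] = (9.33 × 10^-2)² / 3.97 × 10^-2 = 2.19 × 10^-1
pKa = -log(2.19 × 10^-1) = 0.66

pKa = 0.66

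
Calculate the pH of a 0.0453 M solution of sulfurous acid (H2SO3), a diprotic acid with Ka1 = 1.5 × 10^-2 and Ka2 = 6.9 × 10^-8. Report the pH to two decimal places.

Since Ka1 ≫ Ka2, the first ionization dominates [H+].
Ka1 = x²/(0.0453 − x) = 1.5 × 10^-2
Solving the quadratic: x = (−Ka1 + √(Ka1² + 4·Ka1·C₀))/2 = 1.96 × 10^-2 M
pH = −log(1.96 × 10^-2) = 1.71

pH = 1.71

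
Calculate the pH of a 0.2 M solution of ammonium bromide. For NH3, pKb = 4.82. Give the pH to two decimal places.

pH = 4.94

NH4+ is the conjugate acid of the weak base NH3.
Kb = 10^(−4.82) = 1.51 × 10^-5
Ka = Kw/Kb = 1.0×10^-14 / 1.51 × 10^-5 = 6.62 × 10^-10
Ka = [H+]²/(0.2 − [H+]) = 6.62 × 10^-10
Since Ka ≪ C₀, [H+] ≈ √(Ka·C₀) = 1.15 × 10^-5 M.
Check: 0.0058% ionized — well under 5%, approximation valid.
pH = −log(1.15 × 10^-5) = 4.94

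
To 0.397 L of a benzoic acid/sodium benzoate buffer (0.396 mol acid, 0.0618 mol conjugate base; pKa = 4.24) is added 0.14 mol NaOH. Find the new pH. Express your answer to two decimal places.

OH- converts C6H5COOH to C6H5COO-: C6H5COOH → 0.256 mol, C6H5COO- → 0.202 mol.
pH = pKa + log([A⁻]/[HA]) = 4.24 + log(0.202/0.256) = 4.24 -0.103

pH = 4.14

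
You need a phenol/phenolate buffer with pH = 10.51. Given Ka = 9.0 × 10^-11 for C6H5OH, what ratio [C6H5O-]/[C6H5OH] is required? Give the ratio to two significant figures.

pKa = -log(9.0 × 10^-11) = 10.046
pH = pKa + log(r) ⇒ log(r) = 10.51 − 10.046 = +0.464
r = [C6H5O-]/[C6H5OH] = 10^(+0.464) = 2.91

ratio = 2.9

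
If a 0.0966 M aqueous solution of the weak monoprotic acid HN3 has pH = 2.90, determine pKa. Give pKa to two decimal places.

pKa = 4.78

[H+] = 10^(-2.90) = 1.26 × 10^-3 M
At equilibrium [HA] = 0.0966 − 1.26 × 10^-3 = 9.53 × 10^-2 M
Ka = [H+][A-]/[HA] = (1.26 × 10^-3)² / 9.53 × 10^-2 = 1.67 × 10^-5
pKa = -log(1.67 × 10^-5) = 4.78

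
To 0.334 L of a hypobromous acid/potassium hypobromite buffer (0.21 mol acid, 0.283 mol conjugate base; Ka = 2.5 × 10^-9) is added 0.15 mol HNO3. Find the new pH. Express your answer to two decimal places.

pH = 8.17

Added H+ converts OBr- to HOBr: HOBr → 0.36 mol, OBr- → 0.133 mol.
pKa = −log(2.5 × 10^-9) = 8.602
pH = pKa + log(n_OBr-/n_HOBr) = 8.602 + log(0.133/0.36) = 8.602 + (-0.432)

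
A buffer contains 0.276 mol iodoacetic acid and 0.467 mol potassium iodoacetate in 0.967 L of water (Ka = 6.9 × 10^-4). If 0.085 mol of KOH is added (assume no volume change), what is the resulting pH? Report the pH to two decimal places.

pH = 3.62

After neutralization: n(ICH2COOH) = 0.191 mol, n(ICH2COO-) = 0.552 mol.
pKa = −log(6.9 × 10^-4) = 3.161
pH = pKa + log(n_ICH2COO-/n_ICH2COOH) = 3.161 + log(0.552/0.191) = 3.161 + (+0.461)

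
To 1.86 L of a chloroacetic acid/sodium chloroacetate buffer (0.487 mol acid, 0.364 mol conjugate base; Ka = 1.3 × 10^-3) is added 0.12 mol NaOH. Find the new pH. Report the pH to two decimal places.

pH = 3.01

OH- converts ClCH2COOH to ClCH2COO-: ClCH2COOH → 0.367 mol, ClCH2COO- → 0.484 mol.
pKa = −log(1.3 × 10^-3) = 2.886
pH = pKa + log([A⁻]/[HA]) = 2.886 + log(0.484/0.367) = 2.886 +0.120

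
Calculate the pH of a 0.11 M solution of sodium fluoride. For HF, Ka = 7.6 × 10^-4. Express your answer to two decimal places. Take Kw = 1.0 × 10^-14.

F- is the conjugate base of the weak acid HF.
Kb = Kw/Ka = 1.0×10^-14 / 7.6 × 10^-4 = 1.32 × 10^-11
Kb = [OH-]²/(0.11 − [OH-]) = 1.32 × 10^-11
Neglecting [OH-] in the denominator: [OH-] = √(1.32 × 10^-11 × 0.11) = 1.20 × 10^-6 M
Check: 0.0011% ionized — well under 5%, approximation valid.
pOH = −log(1.20 × 10^-6) = 5.92; pH = 14.00 − 5.92 = 8.08

pH = 8.08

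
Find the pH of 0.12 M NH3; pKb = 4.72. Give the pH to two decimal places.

NH3 + H2O ⇌ NH4+ + OH-
Kb = 10^(−4.72) = 1.91 × 10^-5
From the ICE table, Kb = x²/(0.12 − x) = 1.91 × 10^-5.
Assume x ≪ 0.12: x ≈ √(1.91 × 10^-5 × 0.12) = 1.51 × 10^-3 M
(x/C₀ = 1.3% < 5%, so the approximation holds.)
pOH = 2.82, so pH = 14.00 − pOH = 11.18

pH = 11.18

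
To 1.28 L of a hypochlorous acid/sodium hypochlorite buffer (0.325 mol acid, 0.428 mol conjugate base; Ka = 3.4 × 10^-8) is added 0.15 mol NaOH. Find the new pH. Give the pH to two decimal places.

pH = 7.99

OH- converts HOCl to OCl-: HOCl → 0.175 mol, OCl- → 0.578 mol.
pKa = −log(3.4 × 10^-8) = 7.469
pH = pKa + log([A⁻]/[HA]) = 7.469 + log(0.578/0.175) = 7.469 +0.519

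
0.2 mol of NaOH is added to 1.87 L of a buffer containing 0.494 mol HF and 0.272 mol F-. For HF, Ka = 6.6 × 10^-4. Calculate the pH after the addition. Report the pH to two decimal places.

After neutralization: n(HF) = 0.294 mol, n(F-) = 0.472 mol.
pKa = −log(6.6 × 10^-4) = 3.180
pH = pKa + log(n_F-/n_HF) = 3.180 + log(0.472/0.294) = 3.180 + (+0.206)

pH = 3.39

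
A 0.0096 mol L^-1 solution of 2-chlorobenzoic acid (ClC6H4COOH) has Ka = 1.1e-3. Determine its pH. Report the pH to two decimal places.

ClC6H4COOH ⇌ ClC6H4COO- + H+
From the ICE table, Ka = [H+]²/(0.0096 − [H+]) = 1.1 × 10^-3.
Here C₀/Ka ≈ 8.73, so the small-[H+] approximation fails. Use the quadratic:
[H+] = [−0.0011 + √(0.0011² + 4.22e-05)]/2 = 2.75 × 10^-3 M
pH = −log[H+] = −log(2.75 × 10^-3) = 2.56

pH = 2.56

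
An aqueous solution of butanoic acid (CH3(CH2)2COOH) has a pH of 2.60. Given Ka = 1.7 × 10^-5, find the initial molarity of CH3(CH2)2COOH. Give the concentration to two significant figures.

C₀ = 3.7 × 10^-1 M

[H+] = 10^(-2.60) = 2.51 × 10^-3 M = x
Ka = x²/(C₀ − x) ⇒ C₀ = x + x²/Ka
C₀ = 2.51 × 10^-3 + (2.51 × 10^-3)²/(1.7 × 10^-5) = 3.73 × 10^-1 M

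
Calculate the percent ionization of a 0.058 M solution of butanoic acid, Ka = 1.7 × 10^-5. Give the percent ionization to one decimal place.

CH3(CH2)2COOH ⇌ CH3(CH2)2COO- + H+; let x = [H+] at equilibrium.
x ≈ √(Ka·C₀) = √(1.7 × 10^-5 × 0.058) = 9.93 × 10^-4 M
% ionization = x/C₀ × 100% = 9.93 × 10^-4/0.058 × 100% = 1.7%

1.7%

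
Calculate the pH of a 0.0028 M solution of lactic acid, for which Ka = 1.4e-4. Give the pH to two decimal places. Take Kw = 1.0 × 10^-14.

pH = 3.25

CH3CH(OH)COOH ⇌ CH3CH(OH)COO- + H+
Ka = x²/(0.0028 − x) = 1.4 × 10^-4
Here C₀/Ka ≈ 20, so the small-x approximation fails. Use the quadratic:
x = [−0.00014 + √(0.00014² + 1.57e-06)]/2 = 5.60 × 10^-4 M
pH = −log[H+] = −log(5.60 × 10^-4) = 3.25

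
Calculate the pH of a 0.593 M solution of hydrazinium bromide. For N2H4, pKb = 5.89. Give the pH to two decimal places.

pH = 4.17

N2H5+ is the conjugate acid of the weak base N2H4.
Kb = 10^(−5.89) = 1.29 × 10^-6
Ka = Kw/Kb = 1.0×10^-14 / 1.29 × 10^-6 = 7.75 × 10^-9
Ka = [H+]²/(0.593 − [H+]) = 7.75 × 10^-9
Assume [H+] ≪ 0.593: [H+] ≈ √(7.75 × 10^-9 × 0.593) = 6.78 × 10^-5 M
([H+]/C₀ = 0.011% < 5%, so the approximation holds.)
pH = −log(6.78 × 10^-5) = 4.17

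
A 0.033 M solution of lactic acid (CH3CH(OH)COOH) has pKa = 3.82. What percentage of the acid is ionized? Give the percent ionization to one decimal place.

CH3CH(OH)COOH ⇌ CH3CH(OH)COO- + H+; let x = [H+] at equilibrium.
Ka = 10^(−3.82) = 1.51 × 10^-4
Solve x² + 0.000151x − 4.98e-06 = 0 → x = 2.16 × 10^-3 M
% ionization = x/C₀ × 100% = 2.16 × 10^-3/0.033 × 100% = 6.5%

6.5%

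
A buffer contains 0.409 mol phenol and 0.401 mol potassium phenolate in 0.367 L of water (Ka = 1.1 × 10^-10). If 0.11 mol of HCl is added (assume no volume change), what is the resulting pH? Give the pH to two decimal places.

pH = 9.71

Added H+ converts C6H5O- to C6H5OH: C6H5OH → 0.519 mol, C6H5O- → 0.291 mol.
pKa = −log(1.1 × 10^-10) = 9.959
pH = pKa + log(n_C6H5O-/n_C6H5OH) = 9.959 + log(0.291/0.519) = 9.959 + (-0.251)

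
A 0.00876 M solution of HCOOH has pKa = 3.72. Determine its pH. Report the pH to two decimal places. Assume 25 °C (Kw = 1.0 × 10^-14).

HCOOH ⇌ HCOO- + H+
Ka = 10^(−3.72) = 1.91 × 10^-4
From the ICE table, Ka = [H+]²/(0.00876 − [H+]) = 1.91 × 10^-4.
The 5% rule fails; solving [H+]² + Ka·[H+] − Ka·C₀ = 0 exactly:
[H+] = [−0.000191 + √(0.000191² + 6.69e-06)]/2 = 1.20 × 10^-3 M
pH = −log[H+] = −log(1.20 × 10^-3) = 2.92

pH = 2.92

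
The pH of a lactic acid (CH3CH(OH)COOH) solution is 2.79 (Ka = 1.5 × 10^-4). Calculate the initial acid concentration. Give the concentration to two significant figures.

[H+] = 10^(-2.79) = 1.62 × 10^-3 M = x
Ka = x²/(C₀ − x) ⇒ C₀ = x + x²/Ka
C₀ = 1.62 × 10^-3 + (1.62 × 10^-3)²/(1.5 × 10^-4) = 1.91 × 10^-2 M

C₀ = 1.9 × 10^-2 M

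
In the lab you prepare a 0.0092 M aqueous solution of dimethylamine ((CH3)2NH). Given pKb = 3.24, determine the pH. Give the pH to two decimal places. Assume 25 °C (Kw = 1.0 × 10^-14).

(CH3)2NH + H2O ⇌ (CH3)2NH2+ + OH-
Kb = 10^(−3.24) = 5.75 × 10^-4
Kb = x²/(0.0092 − x) = 5.75 × 10^-4
x is not negligible relative to C₀; solve x² + 0.000575·x − 5.29e-06 = 0.
x = (−Kb + √(Kb² + 4·Kb·C₀))/2 = 2.03 × 10^-3 M
pOH = 2.69, so pH = 14.00 − pOH = 11.31

pH = 11.31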